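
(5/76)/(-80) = -1/1216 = -0.00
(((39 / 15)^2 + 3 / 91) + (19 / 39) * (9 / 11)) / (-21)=-179969 / 525525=-0.34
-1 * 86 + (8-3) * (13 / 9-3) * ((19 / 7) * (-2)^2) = -1534 / 9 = -170.44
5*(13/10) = 13/2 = 6.50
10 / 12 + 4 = 29 / 6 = 4.83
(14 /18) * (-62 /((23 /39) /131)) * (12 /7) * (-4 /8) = 211172 /23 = 9181.39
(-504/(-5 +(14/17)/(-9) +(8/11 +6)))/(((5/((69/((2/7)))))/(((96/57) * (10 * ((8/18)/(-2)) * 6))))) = 17480365056/52307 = 334187.87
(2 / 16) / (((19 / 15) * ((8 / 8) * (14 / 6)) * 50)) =9 / 10640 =0.00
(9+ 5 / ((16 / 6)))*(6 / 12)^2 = 87 / 32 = 2.72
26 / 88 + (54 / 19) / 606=25343 / 84436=0.30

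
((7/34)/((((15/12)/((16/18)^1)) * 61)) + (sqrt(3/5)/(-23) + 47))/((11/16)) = 3190352/46665 - 16 * sqrt(15)/1265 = 68.32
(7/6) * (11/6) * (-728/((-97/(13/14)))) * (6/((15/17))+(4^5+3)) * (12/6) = 44842798/1455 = 30819.79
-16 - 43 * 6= -274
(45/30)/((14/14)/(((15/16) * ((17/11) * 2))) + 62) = 765/31796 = 0.02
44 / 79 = 0.56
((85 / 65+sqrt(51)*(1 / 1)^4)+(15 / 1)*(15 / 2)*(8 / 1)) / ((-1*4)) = -11717 / 52 - sqrt(51) / 4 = -227.11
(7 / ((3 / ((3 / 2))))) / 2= 7 / 4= 1.75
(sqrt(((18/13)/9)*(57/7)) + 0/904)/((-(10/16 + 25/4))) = -8*sqrt(10374)/5005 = -0.16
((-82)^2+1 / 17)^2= 45212967.06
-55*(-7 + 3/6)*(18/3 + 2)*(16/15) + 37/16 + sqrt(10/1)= sqrt(10) + 146543/48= 3056.14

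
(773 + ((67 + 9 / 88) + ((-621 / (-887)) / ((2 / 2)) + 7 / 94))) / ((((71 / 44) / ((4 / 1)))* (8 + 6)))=3084867733 / 20719433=148.89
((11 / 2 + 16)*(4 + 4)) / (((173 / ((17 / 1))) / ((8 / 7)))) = 23392 / 1211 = 19.32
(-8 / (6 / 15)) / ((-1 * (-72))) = -5 / 18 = -0.28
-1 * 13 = -13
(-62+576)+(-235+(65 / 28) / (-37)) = 288979 / 1036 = 278.94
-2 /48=-1 /24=-0.04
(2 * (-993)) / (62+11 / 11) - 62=-1964 / 21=-93.52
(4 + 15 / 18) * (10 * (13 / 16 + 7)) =18125 / 48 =377.60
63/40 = 1.58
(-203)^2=41209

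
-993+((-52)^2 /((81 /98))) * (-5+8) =238181 /27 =8821.52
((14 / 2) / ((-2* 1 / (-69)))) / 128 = 483 / 256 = 1.89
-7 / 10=-0.70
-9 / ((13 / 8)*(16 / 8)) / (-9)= 4 / 13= 0.31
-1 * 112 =-112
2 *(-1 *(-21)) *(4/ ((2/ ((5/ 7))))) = 60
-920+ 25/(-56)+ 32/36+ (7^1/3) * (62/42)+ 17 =-151051/168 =-899.11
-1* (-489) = 489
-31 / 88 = -0.35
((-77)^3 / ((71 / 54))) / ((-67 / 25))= 616319550 / 4757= 129560.55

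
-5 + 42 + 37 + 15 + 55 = 144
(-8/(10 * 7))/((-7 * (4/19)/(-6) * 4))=-57/490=-0.12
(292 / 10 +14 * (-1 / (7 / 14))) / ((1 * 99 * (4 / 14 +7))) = 14 / 8415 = 0.00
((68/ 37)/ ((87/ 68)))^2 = 21381376/ 10361961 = 2.06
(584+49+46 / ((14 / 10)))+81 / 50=233617 / 350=667.48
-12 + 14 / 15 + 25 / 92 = -14897 / 1380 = -10.79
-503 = -503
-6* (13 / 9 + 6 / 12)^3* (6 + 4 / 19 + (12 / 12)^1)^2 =-804720875 / 350892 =-2293.36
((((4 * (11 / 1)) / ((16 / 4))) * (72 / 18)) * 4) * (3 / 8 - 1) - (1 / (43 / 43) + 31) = -142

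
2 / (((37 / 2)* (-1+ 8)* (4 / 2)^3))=1 / 518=0.00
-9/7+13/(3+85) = -701/616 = -1.14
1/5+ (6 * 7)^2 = 8821/5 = 1764.20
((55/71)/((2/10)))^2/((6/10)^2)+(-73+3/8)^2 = 15435805009/2903616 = 5316.06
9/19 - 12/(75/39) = -5.77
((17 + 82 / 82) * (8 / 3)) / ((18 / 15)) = 40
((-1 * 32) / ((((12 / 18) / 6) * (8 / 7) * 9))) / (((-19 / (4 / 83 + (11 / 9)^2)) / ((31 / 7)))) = 1285508 / 127737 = 10.06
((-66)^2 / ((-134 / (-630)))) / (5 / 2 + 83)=304920 / 1273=239.53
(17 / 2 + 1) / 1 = 19 / 2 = 9.50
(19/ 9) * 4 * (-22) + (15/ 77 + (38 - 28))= -121679/ 693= -175.58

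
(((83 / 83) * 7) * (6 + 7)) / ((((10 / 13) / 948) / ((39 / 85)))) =21868938 / 425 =51456.32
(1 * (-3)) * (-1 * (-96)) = -288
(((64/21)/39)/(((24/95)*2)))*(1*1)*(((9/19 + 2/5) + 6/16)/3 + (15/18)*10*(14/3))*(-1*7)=-42.55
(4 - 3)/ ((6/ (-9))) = -3/ 2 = -1.50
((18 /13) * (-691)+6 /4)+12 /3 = -951.27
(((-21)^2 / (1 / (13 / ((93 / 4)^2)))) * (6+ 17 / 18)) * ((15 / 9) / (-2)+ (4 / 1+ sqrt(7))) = 637000 * sqrt(7) / 8649+ 6051500 / 25947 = 428.09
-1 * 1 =-1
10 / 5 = 2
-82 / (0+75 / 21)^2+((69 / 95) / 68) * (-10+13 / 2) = -10442887 / 1615000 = -6.47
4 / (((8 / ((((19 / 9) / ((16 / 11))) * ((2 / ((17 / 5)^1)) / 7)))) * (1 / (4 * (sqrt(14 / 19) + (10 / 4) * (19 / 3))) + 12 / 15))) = 26125 * sqrt(266) / 5416698644 + 7288054675 / 97500575592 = 0.07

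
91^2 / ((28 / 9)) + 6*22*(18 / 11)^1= 11511 / 4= 2877.75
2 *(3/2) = 3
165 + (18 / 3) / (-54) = 1484 / 9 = 164.89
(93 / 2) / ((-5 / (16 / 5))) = -744 / 25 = -29.76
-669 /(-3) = 223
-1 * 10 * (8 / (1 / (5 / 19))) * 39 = -15600 / 19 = -821.05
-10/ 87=-0.11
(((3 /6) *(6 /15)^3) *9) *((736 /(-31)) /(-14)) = 13248 /27125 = 0.49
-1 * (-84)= 84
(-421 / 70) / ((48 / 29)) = -12209 / 3360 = -3.63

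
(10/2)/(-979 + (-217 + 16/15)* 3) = -25/8134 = -0.00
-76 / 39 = -1.95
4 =4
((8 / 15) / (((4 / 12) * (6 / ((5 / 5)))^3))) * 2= 2 / 135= 0.01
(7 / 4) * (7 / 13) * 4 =49 / 13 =3.77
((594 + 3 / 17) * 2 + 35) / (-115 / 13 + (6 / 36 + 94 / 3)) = 540722 / 10013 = 54.00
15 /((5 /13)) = 39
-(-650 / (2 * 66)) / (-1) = -325 / 66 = -4.92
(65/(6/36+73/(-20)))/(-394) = 1950/41173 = 0.05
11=11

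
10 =10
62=62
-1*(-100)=100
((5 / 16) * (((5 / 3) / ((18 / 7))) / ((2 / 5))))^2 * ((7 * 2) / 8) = 5359375 / 11943936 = 0.45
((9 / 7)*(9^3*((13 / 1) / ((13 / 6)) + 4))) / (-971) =-65610 / 6797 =-9.65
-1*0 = 0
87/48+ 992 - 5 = 15821/16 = 988.81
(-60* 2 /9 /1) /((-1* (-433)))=-40 /1299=-0.03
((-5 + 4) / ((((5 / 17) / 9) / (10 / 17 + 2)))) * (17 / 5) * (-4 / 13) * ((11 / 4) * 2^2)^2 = 3258288 / 325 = 10025.50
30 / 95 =6 / 19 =0.32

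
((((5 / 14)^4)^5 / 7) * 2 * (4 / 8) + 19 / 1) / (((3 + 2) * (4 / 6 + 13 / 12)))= 11127877971658246039197233 / 5124680644798694095585280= 2.17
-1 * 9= -9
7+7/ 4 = 35/ 4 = 8.75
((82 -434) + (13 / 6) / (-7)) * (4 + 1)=-73985 / 42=-1761.55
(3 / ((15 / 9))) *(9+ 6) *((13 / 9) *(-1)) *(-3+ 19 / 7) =78 / 7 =11.14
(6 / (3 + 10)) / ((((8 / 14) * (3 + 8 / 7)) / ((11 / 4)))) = 1617 / 3016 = 0.54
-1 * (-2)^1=2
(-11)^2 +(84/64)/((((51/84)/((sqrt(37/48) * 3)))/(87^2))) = 121 +1112643 * sqrt(111)/272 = 43218.14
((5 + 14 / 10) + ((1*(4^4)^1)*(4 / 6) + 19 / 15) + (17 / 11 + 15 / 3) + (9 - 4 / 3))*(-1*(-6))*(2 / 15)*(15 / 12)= 2118 / 11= 192.55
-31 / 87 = -0.36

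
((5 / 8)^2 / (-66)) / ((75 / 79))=-79 / 12672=-0.01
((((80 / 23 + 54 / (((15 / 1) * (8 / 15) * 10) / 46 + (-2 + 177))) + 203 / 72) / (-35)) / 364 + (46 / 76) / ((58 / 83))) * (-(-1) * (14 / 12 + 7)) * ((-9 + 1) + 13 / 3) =-149984961938581 / 5786248478400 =-25.92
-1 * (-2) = 2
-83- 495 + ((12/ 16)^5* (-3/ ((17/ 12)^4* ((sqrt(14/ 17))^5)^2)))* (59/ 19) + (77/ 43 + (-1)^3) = -1017054892001/ 1757608832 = -578.66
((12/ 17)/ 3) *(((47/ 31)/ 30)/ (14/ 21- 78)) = -47/ 305660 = -0.00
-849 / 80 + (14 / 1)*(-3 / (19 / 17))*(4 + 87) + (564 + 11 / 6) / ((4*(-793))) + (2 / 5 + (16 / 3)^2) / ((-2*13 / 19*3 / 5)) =-112787181731 / 32544720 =-3465.61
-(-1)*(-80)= -80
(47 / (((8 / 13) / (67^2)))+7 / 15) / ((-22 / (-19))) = 781693079 / 2640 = 296095.86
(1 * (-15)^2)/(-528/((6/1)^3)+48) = 405/82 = 4.94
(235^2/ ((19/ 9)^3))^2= 1620789093950625/ 47045881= 34451243.33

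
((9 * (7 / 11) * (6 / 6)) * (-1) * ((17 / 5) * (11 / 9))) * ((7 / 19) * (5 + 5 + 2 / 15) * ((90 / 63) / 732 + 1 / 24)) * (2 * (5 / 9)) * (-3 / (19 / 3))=35462 / 17385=2.04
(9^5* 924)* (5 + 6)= 600174036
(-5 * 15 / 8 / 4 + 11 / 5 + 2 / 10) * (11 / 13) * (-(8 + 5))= -99 / 160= -0.62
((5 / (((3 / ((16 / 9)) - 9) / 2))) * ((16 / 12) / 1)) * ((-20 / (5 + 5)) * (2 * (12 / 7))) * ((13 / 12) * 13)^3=59406880 / 1701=34924.68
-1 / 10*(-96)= 48 / 5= 9.60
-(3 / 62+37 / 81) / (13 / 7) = -17759 / 65286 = -0.27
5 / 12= 0.42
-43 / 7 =-6.14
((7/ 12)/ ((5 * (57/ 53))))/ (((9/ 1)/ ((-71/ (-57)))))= 26341/ 1754460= 0.02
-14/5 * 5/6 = -2.33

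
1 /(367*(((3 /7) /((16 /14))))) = 8 /1101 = 0.01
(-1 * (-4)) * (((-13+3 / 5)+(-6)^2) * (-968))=-456896 / 5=-91379.20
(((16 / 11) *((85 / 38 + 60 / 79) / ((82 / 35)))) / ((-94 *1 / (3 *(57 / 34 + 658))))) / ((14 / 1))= -275112075 / 98342518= -2.80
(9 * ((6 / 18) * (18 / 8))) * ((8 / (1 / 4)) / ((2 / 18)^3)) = 157464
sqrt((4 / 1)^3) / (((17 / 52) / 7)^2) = 1059968 / 289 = 3667.71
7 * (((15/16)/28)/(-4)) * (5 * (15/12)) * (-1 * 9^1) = 3375/1024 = 3.30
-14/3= -4.67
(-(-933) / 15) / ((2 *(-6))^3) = -311 / 8640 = -0.04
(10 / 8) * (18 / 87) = 15 / 58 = 0.26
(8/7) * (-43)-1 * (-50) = 6/7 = 0.86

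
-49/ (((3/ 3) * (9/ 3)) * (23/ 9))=-147/ 23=-6.39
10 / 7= 1.43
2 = 2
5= 5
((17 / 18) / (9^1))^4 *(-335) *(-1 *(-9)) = -27979535 / 76527504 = -0.37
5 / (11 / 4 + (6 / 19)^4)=521284 / 287743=1.81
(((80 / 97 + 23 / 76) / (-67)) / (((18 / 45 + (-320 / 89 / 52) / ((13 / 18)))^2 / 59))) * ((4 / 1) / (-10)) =554662392733345 / 129305826962888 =4.29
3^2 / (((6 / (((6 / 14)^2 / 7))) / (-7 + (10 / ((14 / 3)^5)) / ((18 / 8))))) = -12702447 / 46118408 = -0.28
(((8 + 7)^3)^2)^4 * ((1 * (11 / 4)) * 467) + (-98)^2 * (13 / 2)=86476834350997030735015869390329 / 4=21619208587749257683753970000000.00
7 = 7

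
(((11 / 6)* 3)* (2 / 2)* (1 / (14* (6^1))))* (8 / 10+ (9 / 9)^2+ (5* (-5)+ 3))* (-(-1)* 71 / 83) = -1.13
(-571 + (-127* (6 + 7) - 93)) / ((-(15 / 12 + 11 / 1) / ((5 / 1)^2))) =231500 / 49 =4724.49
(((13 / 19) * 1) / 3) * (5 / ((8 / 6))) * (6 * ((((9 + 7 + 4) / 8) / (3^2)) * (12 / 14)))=325 / 266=1.22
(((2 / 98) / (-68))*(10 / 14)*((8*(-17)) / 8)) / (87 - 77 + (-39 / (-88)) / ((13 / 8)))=55 / 155036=0.00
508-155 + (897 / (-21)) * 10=-519 / 7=-74.14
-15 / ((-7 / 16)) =240 / 7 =34.29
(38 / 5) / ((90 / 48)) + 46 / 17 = 8618 / 1275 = 6.76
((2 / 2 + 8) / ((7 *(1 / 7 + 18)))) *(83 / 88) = 747 / 11176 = 0.07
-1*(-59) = 59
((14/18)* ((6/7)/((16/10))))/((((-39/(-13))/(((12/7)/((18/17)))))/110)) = 4675/189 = 24.74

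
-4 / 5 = -0.80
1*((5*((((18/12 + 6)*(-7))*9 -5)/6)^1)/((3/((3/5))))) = -955/12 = -79.58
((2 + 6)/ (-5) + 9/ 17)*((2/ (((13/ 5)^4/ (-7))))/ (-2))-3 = -118172/ 37349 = -3.16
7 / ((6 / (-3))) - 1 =-9 / 2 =-4.50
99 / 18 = 11 / 2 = 5.50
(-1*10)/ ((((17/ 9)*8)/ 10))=-6.62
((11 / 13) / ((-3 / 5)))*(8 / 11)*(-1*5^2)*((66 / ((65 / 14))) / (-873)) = -61600 / 147537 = -0.42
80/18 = 40/9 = 4.44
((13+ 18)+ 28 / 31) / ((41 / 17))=16813 / 1271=13.23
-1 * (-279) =279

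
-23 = -23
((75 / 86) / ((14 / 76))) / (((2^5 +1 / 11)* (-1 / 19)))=-297825 / 106253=-2.80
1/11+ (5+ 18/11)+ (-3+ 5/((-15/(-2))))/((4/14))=-95/66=-1.44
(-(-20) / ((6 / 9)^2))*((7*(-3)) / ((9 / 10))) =-1050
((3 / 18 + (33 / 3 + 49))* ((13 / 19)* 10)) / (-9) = -1235 / 27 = -45.74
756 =756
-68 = -68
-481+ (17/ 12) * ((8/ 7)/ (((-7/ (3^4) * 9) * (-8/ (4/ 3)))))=-23552/ 49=-480.65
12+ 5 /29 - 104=-2663 /29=-91.83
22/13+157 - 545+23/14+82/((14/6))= -63613/182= -349.52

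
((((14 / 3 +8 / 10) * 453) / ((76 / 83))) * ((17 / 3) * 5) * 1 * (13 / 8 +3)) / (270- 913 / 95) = 1616067685 / 1187376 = 1361.04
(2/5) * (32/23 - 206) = -9412/115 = -81.84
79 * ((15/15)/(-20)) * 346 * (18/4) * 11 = -1353033/20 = -67651.65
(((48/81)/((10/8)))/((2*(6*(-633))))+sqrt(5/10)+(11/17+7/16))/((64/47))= 47*sqrt(2)/128+3554296181/4462801920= 1.32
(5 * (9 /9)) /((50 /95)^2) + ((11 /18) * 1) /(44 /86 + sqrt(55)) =1849 * sqrt(55) /165618 + 29884589 /1656180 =18.13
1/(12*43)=1/516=0.00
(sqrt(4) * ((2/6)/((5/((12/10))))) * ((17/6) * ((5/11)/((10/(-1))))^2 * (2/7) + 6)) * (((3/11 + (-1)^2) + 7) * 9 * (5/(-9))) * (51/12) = -13481221/79860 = -168.81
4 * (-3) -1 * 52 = -64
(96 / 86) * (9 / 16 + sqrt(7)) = 27 / 43 + 48 * sqrt(7) / 43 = 3.58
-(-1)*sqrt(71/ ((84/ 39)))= sqrt(6461)/ 14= 5.74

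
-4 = -4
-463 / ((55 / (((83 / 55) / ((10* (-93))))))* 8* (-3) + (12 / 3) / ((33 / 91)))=-1268157 / 2228124212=-0.00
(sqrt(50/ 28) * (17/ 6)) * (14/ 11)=85 * sqrt(14)/ 66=4.82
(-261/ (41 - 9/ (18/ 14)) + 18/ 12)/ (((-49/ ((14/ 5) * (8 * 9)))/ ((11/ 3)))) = 1584/ 17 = 93.18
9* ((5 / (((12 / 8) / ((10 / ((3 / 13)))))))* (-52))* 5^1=-338000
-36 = -36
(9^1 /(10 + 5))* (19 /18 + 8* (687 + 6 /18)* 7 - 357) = 137285 /6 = 22880.83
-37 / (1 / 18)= -666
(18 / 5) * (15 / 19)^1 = 54 / 19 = 2.84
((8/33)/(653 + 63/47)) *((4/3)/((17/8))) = 0.00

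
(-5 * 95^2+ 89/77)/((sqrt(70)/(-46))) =248093.22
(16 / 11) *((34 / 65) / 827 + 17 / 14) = 7314488 / 4139135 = 1.77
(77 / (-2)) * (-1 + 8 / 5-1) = 15.40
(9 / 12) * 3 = 2.25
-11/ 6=-1.83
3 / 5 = 0.60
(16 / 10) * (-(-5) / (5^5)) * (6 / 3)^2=32 / 3125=0.01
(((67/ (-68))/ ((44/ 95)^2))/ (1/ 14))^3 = -75833335708916078125/ 285202159796224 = -265893.27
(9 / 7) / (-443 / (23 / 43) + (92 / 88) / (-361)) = -182666 / 117668201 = -0.00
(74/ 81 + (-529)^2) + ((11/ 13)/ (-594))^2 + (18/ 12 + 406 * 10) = 139908737827/ 492804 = 283903.41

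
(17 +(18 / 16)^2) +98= 7441 / 64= 116.27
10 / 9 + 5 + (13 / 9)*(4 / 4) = 68 / 9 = 7.56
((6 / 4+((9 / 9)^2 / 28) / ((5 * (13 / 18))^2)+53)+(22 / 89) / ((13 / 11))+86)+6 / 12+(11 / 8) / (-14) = 5942974669 / 42114800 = 141.11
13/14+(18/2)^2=1147/14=81.93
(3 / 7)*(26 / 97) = 78 / 679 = 0.11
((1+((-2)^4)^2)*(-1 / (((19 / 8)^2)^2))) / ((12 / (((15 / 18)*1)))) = -657920 / 1172889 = -0.56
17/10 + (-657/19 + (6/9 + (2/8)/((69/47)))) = -280047/8740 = -32.04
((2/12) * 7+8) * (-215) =-11825/6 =-1970.83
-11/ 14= -0.79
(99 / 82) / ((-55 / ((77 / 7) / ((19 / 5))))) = -99 / 1558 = -0.06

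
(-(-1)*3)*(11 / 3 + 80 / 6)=51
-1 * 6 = -6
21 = 21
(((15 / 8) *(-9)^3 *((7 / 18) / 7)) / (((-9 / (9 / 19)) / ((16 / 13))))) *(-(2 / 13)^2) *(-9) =1.05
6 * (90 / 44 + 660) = 43695 / 11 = 3972.27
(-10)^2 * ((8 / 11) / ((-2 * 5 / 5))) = -400 / 11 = -36.36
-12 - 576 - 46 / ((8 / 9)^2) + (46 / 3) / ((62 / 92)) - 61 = -2036971 / 2976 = -684.47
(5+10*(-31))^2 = 93025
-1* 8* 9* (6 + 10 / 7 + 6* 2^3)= -27936 / 7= -3990.86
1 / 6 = 0.17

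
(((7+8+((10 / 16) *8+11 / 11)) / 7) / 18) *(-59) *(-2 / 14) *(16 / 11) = 2.04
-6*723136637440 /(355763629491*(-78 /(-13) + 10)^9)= -1412376245 /7958297675885969408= -0.00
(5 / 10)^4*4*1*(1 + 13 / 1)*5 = 35 / 2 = 17.50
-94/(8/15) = -705/4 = -176.25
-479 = -479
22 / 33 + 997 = 997.67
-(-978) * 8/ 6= 1304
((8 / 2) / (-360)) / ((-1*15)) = 1 / 1350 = 0.00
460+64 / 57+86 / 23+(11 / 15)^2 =45760427 / 98325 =465.40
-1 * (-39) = 39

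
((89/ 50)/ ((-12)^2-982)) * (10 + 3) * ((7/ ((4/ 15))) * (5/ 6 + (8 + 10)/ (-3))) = 251069/ 67040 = 3.75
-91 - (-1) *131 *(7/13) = -266/13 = -20.46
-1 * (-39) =39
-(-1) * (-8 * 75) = -600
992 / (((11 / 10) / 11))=9920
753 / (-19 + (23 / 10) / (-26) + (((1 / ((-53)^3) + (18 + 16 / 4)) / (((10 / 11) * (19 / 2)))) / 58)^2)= -3293568862319790169050 / 83483146521738505829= -39.45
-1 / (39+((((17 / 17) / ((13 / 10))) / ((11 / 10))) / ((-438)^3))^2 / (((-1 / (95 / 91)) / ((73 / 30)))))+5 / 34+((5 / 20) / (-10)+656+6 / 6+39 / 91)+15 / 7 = 8265391205282787432762511153 / 12529625705988077199324280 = 659.67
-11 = -11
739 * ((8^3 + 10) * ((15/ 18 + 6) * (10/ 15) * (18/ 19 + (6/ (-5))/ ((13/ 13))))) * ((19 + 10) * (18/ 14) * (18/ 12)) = -16511985432/ 665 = -24830053.28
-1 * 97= -97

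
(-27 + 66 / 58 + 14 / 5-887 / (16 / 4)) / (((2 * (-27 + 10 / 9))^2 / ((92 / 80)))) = -264529233 / 2519009600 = -0.11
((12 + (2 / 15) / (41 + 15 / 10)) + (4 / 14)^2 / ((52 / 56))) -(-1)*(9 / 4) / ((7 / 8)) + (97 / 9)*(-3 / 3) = 1352167 / 348075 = 3.88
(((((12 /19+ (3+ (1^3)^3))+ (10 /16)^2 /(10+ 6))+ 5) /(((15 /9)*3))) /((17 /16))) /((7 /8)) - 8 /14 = 8011 /5320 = 1.51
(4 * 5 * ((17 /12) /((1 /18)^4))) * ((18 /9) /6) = 991440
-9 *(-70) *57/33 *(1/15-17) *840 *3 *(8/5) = -817254144/11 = -74295831.27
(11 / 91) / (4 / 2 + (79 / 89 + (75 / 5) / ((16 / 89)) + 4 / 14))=15664 / 11223381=0.00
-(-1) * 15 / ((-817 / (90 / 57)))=-450 / 15523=-0.03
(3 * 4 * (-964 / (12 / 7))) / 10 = -3374 / 5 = -674.80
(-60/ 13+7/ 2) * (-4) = 58/ 13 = 4.46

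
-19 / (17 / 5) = -95 / 17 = -5.59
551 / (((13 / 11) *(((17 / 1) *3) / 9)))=18183 / 221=82.28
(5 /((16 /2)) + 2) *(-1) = -21 /8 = -2.62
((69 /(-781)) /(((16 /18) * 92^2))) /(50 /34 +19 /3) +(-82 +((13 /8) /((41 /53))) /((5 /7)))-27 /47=-702134102012451 /8817056638720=-79.63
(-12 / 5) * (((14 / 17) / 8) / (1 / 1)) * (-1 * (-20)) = -84 / 17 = -4.94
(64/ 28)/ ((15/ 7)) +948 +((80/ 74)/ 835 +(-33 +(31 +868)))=168229574/ 92685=1815.07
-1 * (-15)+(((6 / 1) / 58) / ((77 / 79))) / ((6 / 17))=68333 / 4466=15.30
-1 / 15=-0.07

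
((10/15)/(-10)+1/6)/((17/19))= 0.11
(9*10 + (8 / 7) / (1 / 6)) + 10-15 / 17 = 12611 / 119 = 105.97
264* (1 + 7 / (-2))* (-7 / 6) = 770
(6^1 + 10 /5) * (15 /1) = 120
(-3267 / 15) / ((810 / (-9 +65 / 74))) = 2.18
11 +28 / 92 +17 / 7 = 2211 / 161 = 13.73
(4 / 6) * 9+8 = 14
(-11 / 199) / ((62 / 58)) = -319 / 6169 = -0.05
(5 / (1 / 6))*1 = 30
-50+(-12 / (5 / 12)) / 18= -258 / 5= -51.60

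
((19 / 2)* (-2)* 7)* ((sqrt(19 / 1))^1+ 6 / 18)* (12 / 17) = -1596* sqrt(19) / 17 - 532 / 17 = -440.52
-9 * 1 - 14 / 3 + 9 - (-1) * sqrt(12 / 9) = -14 / 3 + 2 * sqrt(3) / 3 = -3.51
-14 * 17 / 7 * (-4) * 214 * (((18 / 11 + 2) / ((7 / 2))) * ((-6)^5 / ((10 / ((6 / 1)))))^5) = -3217067679776111824157540352 / 48125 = -66848159579763362579896.94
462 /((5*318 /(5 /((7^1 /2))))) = 22 /53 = 0.42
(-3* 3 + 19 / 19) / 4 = -2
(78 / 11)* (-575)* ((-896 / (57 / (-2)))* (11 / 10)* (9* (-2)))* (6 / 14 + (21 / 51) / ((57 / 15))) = 8363197440 / 6137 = 1362750.11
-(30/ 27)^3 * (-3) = 1000/ 243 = 4.12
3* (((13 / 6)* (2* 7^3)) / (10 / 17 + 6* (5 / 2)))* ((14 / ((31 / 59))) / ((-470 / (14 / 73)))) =-438292946 / 140928325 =-3.11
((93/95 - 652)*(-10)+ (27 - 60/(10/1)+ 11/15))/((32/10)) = 2041.23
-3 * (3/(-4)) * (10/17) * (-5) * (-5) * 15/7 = 16875/238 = 70.90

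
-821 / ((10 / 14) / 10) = -11494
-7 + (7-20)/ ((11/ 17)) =-298/ 11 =-27.09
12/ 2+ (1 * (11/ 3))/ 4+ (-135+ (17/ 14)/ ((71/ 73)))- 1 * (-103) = -142151/ 5964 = -23.83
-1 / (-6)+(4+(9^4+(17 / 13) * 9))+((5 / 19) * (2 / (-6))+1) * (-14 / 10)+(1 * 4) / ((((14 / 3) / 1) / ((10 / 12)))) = 113705489 / 17290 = 6576.37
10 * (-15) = -150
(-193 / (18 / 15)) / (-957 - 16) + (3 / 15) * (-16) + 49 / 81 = -1914971 / 788130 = -2.43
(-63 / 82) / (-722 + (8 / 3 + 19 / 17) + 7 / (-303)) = 12019 / 11235968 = 0.00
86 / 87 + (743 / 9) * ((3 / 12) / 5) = 26707 / 5220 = 5.12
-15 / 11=-1.36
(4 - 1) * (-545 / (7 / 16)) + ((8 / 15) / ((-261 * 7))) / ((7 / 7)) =-102416408 / 27405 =-3737.14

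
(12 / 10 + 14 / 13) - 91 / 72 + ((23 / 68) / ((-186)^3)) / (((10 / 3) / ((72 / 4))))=1.01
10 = 10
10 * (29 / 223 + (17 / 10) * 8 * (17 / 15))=519926 / 3345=155.43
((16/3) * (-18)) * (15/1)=-1440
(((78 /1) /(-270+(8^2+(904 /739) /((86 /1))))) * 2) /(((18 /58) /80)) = -383357728 /1963683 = -195.22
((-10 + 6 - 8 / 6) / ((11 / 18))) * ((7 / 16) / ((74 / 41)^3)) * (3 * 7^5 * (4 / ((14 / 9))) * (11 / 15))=-31275591669 / 506530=-61744.80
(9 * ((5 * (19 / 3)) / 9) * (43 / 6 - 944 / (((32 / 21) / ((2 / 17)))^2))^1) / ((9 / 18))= 2029105 / 20808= 97.52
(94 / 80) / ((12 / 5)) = 47 / 96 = 0.49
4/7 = 0.57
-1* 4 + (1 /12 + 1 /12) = -23 /6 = -3.83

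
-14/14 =-1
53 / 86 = 0.62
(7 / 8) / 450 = 7 / 3600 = 0.00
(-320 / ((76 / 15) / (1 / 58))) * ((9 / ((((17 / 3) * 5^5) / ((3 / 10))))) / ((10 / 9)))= -4374 / 29271875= -0.00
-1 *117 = -117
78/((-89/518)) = -40404/89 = -453.98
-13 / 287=-0.05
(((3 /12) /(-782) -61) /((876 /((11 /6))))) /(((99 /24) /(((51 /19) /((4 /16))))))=-0.33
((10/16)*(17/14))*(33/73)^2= 92565/596848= 0.16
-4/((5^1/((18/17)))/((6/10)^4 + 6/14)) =-175824/371875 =-0.47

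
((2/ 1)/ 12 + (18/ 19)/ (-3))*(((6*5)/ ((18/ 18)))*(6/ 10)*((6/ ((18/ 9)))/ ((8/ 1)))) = -153/ 152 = -1.01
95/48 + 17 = 911/48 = 18.98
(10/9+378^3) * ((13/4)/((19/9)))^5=592072270481558997/1267762688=467021372.44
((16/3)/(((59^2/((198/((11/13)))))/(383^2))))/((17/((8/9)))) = 488180992/177531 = 2749.84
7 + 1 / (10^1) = 71 / 10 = 7.10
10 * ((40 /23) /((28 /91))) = 1300 /23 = 56.52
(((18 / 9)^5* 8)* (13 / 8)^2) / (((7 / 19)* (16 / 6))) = 9633 / 14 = 688.07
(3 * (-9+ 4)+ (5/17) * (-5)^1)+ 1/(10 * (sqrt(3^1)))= -16.41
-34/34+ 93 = 92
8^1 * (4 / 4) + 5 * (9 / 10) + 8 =41 / 2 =20.50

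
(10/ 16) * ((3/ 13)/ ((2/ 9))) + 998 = 207719/ 208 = 998.65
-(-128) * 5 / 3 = 640 / 3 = 213.33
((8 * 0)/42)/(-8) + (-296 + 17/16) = -4719/16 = -294.94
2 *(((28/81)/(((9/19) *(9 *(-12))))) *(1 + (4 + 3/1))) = -2128/19683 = -0.11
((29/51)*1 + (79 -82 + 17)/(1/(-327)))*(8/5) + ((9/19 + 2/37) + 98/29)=-38054286589/5198685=-7319.98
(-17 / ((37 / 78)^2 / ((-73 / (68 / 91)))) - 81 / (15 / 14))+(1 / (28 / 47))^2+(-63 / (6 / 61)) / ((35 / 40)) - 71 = 34907823037 / 5366480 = 6504.79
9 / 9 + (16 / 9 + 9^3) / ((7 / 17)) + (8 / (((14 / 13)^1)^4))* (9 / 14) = 1076732129 / 605052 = 1779.57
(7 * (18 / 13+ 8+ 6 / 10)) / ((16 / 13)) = 4543 / 80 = 56.79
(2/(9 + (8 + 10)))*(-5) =-10/27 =-0.37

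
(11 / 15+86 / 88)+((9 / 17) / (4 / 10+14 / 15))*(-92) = -390667 / 11220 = -34.82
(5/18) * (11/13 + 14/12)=785/1404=0.56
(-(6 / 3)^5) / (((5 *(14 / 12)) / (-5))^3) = 6912 / 343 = 20.15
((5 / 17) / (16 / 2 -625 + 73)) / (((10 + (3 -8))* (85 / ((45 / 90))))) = -1 / 1572160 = -0.00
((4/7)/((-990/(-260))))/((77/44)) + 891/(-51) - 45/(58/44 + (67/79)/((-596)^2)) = -1422954284509/27618005877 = -51.52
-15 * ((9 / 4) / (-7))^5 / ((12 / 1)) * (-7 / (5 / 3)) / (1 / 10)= -885735 / 4917248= -0.18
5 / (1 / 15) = 75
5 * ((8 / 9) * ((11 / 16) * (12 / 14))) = 55 / 21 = 2.62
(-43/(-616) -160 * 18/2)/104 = -886997/64064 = -13.85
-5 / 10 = -1 / 2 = -0.50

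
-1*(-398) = 398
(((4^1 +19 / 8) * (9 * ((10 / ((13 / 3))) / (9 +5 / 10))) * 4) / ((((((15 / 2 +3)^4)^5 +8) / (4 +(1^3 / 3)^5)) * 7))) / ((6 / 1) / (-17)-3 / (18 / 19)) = -842446929920 / 24670462794349534673049959503057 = -0.00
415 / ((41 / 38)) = 15770 / 41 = 384.63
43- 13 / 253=10866 / 253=42.95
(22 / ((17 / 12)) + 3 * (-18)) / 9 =-218 / 51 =-4.27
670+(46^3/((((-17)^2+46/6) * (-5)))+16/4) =1353646/2225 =608.38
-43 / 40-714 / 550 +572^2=719799579 / 2200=327181.63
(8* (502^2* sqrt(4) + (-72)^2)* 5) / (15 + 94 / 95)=1934929600 / 1519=1273818.04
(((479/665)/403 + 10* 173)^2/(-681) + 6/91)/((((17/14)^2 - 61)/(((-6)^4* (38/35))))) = 247623837702556712832/2383611909098875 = 103885.97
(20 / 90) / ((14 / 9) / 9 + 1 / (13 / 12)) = 117 / 577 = 0.20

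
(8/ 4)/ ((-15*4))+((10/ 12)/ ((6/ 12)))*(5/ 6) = 61/ 45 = 1.36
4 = 4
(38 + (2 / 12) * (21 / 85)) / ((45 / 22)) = 71137 / 3825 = 18.60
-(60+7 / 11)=-667 / 11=-60.64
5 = 5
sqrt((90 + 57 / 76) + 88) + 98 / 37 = 98 / 37 + sqrt(715) / 2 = 16.02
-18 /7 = -2.57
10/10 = 1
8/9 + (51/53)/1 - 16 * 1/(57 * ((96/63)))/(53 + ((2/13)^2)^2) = 16898989589/9146071458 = 1.85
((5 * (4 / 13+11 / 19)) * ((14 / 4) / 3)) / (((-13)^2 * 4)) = 2555 / 333944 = 0.01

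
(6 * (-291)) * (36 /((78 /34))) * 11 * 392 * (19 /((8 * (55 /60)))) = -3979287648 /13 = -306099049.85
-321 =-321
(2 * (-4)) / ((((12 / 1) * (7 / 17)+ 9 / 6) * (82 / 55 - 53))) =14960 / 620427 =0.02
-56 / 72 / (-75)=7 / 675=0.01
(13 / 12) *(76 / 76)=13 / 12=1.08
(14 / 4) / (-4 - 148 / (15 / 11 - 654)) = -50253 / 54176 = -0.93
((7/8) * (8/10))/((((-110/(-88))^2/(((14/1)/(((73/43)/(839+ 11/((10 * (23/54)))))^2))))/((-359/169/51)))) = -4874573324568683456/75929107434375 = -64199.01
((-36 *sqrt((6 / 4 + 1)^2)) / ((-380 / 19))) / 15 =3 / 10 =0.30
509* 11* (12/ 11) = 6108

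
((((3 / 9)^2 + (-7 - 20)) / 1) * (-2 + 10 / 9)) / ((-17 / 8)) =-15488 / 1377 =-11.25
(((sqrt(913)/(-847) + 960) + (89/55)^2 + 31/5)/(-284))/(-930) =244223/66580250 - sqrt(913)/223709640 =0.00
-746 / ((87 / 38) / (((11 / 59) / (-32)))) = 1.90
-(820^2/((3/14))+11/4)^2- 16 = -1417856324553793/144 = -9846224476068.01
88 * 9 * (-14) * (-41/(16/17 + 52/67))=43149876/163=264723.17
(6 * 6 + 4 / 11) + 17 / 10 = 4187 / 110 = 38.06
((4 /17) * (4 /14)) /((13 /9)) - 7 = -10757 /1547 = -6.95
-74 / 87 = -0.85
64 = 64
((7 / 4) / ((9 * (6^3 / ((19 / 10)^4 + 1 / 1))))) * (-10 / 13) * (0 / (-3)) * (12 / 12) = 0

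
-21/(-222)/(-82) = -7/6068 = -0.00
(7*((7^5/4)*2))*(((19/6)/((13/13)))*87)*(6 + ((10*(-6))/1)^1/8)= -194473797/8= -24309224.62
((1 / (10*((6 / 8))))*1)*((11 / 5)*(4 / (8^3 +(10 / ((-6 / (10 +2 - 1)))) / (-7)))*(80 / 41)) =9856 / 2215435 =0.00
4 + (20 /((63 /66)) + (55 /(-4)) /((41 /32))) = 12244 /861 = 14.22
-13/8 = -1.62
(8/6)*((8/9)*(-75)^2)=20000/3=6666.67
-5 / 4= -1.25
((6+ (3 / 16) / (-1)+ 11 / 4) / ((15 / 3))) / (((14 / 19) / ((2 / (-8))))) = -2603 / 4480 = -0.58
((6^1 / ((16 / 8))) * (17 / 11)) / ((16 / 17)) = 867 / 176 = 4.93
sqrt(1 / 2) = sqrt(2) / 2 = 0.71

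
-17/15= -1.13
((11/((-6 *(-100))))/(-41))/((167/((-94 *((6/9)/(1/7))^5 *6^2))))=278055008/13865175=20.05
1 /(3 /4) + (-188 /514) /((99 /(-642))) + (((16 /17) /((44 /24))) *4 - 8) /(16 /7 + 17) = 22038872 /6487965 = 3.40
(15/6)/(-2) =-5/4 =-1.25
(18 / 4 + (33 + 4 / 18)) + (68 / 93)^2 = 220589 / 5766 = 38.26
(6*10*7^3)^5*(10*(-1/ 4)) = -9229259575329192000000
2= 2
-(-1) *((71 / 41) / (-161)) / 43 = -71 / 283843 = -0.00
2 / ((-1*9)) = -2 / 9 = -0.22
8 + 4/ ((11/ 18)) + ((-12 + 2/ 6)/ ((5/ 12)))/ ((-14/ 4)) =248/ 11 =22.55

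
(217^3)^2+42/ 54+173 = 939725285095285/ 9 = 104413920566142.78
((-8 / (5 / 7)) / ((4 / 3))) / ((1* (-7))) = 6 / 5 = 1.20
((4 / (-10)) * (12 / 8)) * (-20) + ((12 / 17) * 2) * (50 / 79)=17316 / 1343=12.89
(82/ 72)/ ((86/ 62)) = 1271/ 1548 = 0.82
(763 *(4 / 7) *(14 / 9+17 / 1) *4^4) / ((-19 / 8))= -149118976 / 171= -872040.80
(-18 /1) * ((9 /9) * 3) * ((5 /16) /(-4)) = 135 /32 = 4.22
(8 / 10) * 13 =52 / 5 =10.40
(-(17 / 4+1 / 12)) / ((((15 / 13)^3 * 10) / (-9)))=28561 / 11250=2.54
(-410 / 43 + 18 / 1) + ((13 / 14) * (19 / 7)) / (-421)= 15007291 / 1774094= 8.46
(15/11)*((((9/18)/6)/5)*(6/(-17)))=-3/374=-0.01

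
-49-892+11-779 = -1709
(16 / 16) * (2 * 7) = 14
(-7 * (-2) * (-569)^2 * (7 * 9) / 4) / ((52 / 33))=4711693833 / 104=45304748.39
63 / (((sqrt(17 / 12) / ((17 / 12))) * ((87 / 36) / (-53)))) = -6678 * sqrt(51) / 29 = -1644.50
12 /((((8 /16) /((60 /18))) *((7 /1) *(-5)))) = -16 /7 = -2.29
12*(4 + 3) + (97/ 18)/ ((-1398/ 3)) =704495/ 8388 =83.99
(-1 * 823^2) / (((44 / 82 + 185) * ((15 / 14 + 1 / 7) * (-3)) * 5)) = 388786846 / 1939785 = 200.43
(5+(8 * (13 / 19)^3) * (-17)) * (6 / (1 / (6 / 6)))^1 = -1586982 / 6859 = -231.37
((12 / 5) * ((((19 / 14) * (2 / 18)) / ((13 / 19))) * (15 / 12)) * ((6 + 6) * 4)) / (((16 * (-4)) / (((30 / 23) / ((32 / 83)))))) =-449445 / 267904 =-1.68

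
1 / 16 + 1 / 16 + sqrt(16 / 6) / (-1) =1 / 8 - 2 * sqrt(6) / 3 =-1.51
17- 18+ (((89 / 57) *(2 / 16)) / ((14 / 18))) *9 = 1339 / 1064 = 1.26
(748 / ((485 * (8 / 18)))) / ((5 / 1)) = 1683 / 2425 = 0.69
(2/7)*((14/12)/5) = 1/15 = 0.07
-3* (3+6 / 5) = -63 / 5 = -12.60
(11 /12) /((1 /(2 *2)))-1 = 8 /3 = 2.67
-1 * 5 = -5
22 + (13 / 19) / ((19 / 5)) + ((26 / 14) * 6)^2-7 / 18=46472183 / 318402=145.95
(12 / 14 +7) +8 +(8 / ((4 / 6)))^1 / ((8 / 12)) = 237 / 7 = 33.86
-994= -994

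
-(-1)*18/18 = 1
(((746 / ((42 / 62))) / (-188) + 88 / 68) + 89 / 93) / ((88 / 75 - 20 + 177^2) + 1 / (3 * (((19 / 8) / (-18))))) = -0.00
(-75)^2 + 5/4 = 22505/4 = 5626.25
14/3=4.67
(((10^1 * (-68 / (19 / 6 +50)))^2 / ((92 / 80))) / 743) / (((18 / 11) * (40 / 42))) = 19420800 / 158090339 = 0.12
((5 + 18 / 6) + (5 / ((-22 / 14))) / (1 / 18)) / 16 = -271 / 88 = -3.08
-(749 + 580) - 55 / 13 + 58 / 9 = -155234 / 117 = -1326.79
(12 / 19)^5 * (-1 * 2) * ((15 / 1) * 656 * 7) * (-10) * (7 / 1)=2399536742400 / 2476099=969079.48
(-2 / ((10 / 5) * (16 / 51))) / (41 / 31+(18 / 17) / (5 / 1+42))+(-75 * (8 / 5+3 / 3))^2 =20268799581 / 533072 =38022.63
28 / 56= 1 / 2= 0.50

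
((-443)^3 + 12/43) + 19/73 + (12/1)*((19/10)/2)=-1364496540977/15695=-86938295.06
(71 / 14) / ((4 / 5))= 355 / 56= 6.34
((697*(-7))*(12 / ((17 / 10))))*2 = -68880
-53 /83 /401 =-53 /33283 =-0.00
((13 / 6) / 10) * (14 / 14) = 13 / 60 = 0.22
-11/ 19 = -0.58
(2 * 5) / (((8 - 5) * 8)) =5 / 12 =0.42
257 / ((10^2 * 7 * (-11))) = -257 / 7700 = -0.03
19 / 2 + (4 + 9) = 45 / 2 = 22.50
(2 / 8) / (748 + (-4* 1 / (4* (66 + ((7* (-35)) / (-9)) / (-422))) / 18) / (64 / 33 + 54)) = 231140429 / 691572149642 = 0.00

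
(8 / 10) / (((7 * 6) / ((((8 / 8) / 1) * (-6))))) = -4 / 35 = -0.11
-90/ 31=-2.90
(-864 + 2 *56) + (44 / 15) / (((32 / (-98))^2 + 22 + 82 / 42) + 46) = -1897321956 / 2523175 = -751.96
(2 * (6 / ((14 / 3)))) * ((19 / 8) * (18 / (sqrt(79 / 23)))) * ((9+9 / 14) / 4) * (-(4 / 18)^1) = -23085 * sqrt(1817) / 30968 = -31.78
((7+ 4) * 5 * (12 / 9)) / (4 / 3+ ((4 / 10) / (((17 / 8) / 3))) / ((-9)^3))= 378675 / 6881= 55.03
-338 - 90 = -428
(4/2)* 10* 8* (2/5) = 64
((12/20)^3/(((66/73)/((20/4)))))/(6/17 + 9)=3723/29150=0.13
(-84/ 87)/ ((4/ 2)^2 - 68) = 7/ 464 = 0.02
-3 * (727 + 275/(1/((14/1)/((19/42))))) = -27712.58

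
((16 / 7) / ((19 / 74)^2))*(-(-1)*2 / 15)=175232 / 37905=4.62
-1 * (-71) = 71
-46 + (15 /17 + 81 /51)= -43.53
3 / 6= 1 / 2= 0.50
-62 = -62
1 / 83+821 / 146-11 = -65009 / 12118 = -5.36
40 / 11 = 3.64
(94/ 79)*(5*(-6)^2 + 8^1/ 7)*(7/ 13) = 119192/ 1027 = 116.06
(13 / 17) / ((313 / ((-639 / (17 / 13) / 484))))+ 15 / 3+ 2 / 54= 5951325811 / 1182092076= 5.03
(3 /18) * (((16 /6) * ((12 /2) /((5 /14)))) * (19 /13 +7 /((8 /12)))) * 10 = 34832 /39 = 893.13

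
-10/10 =-1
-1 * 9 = -9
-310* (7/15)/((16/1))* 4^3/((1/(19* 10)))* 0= 0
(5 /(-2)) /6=-5 /12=-0.42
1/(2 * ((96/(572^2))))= 20449/12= 1704.08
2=2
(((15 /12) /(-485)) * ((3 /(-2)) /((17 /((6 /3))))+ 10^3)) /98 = -16997 /646408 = -0.03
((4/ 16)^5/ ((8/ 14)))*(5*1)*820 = 7175/ 1024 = 7.01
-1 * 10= -10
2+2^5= 34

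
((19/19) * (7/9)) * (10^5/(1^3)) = 700000/9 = 77777.78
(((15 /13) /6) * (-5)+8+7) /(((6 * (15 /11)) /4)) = 803 /117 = 6.86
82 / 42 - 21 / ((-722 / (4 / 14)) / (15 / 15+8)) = 15368 / 7581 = 2.03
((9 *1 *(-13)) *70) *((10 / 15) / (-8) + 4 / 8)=-6825 / 2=-3412.50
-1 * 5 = -5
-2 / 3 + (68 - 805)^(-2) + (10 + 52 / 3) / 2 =7061198 / 543169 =13.00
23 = 23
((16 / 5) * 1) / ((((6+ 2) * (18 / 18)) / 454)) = 908 / 5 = 181.60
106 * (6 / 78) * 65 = 530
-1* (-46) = 46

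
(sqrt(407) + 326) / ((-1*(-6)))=sqrt(407) / 6 + 163 / 3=57.70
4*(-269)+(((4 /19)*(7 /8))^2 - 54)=-1631671 /1444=-1129.97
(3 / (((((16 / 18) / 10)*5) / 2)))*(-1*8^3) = -6912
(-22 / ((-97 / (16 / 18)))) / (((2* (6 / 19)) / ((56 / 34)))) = 23408 / 44523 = 0.53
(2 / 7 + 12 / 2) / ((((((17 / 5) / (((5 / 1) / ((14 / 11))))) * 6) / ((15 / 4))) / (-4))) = -15125 / 833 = -18.16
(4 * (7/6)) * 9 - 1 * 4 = 38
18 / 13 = 1.38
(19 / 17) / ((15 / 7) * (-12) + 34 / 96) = -6384 / 144857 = -0.04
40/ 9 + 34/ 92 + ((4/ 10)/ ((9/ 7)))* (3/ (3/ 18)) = 21557/ 2070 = 10.41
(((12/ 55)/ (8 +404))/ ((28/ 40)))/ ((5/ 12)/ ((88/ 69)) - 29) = -192/ 7277053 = -0.00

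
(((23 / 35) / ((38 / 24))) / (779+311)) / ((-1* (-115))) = 6 / 1812125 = 0.00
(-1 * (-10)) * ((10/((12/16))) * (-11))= -4400/3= -1466.67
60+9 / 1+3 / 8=555 / 8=69.38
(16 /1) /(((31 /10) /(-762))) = -121920 /31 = -3932.90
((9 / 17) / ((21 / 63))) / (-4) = -27 / 68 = -0.40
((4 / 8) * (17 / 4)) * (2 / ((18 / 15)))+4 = 181 / 24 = 7.54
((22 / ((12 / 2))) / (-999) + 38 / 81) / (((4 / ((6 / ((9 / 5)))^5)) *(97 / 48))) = 62000000 / 2616381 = 23.70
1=1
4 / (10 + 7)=4 / 17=0.24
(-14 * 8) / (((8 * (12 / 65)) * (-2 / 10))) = 2275 / 6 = 379.17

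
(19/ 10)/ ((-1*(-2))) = 19/ 20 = 0.95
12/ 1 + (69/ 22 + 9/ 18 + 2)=194/ 11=17.64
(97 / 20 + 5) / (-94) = -197 / 1880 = -0.10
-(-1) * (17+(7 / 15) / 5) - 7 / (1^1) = 757 / 75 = 10.09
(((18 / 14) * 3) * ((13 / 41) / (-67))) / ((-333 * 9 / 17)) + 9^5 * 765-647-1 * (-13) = 96415657039790 / 2134419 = 45171851.00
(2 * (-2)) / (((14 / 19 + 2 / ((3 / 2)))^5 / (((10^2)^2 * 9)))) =-6769035641250 / 714924299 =-9468.19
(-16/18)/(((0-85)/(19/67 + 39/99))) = 11984/1691415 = 0.01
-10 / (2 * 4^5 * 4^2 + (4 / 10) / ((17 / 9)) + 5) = -850 / 2785723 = -0.00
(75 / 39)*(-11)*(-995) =273625 / 13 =21048.08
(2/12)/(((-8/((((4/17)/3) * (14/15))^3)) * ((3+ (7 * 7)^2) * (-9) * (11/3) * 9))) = 2744/239737781163375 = 0.00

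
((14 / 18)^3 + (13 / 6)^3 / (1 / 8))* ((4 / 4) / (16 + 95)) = 59662 / 80919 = 0.74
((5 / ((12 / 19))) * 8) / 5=12.67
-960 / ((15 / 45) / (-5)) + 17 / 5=72017 / 5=14403.40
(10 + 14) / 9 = 2.67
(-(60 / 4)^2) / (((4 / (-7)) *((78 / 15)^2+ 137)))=13125 / 5468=2.40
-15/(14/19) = -285/14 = -20.36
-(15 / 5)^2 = -9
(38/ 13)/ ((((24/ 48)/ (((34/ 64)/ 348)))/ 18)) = 969/ 6032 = 0.16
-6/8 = -3/4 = -0.75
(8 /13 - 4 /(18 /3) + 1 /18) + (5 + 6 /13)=1279 /234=5.47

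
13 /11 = 1.18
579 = 579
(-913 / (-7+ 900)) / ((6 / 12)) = -1826 / 893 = -2.04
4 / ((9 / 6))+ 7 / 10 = 101 / 30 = 3.37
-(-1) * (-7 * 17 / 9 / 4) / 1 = -119 / 36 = -3.31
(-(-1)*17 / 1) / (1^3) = 17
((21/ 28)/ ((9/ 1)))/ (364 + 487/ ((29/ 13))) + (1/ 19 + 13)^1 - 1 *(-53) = 254318771/ 3850236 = 66.05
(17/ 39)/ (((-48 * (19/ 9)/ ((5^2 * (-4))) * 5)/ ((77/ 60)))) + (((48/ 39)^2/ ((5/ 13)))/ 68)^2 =126683377/ 1113574800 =0.11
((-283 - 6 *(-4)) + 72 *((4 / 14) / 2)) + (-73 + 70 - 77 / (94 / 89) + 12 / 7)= -30353 / 94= -322.90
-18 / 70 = -9 / 35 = -0.26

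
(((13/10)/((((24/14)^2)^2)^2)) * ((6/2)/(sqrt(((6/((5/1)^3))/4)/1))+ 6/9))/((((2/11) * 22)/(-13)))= -974251369 * sqrt(30)/3439853568 - 974251369/25798901760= -1.59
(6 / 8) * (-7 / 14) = -3 / 8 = -0.38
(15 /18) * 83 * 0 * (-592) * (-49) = 0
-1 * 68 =-68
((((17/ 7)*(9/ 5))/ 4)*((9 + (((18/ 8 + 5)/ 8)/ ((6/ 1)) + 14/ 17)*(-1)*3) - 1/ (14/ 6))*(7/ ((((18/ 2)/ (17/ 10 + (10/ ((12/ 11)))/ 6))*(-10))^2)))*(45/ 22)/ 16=2074215899/ 291962880000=0.01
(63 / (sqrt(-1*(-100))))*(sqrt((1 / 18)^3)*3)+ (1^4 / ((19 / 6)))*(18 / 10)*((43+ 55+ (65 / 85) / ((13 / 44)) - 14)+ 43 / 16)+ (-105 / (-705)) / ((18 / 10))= 7*sqrt(2) / 40+ 277788343 / 5465160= 51.08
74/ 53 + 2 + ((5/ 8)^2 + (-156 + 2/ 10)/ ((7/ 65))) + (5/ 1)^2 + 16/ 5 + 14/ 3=-502207243/ 356160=-1410.06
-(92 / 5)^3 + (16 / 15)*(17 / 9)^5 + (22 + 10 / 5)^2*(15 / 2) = -41714920336 / 22143375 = -1883.86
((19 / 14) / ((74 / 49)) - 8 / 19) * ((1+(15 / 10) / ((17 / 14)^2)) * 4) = 46057 / 11951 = 3.85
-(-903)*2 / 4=903 / 2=451.50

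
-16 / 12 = -4 / 3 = -1.33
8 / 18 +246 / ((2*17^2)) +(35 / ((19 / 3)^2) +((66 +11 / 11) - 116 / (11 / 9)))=-270262189 / 10328571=-26.17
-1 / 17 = -0.06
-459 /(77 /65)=-29835 /77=-387.47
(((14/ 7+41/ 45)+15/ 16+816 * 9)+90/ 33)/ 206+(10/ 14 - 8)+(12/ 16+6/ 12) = 338584207/ 11420640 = 29.65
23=23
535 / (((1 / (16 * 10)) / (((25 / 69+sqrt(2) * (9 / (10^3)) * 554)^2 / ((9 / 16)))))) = 37937920 * sqrt(2) / 69+203166281083072 / 26780625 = 8363885.76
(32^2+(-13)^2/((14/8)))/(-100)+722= 124389/175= 710.79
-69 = -69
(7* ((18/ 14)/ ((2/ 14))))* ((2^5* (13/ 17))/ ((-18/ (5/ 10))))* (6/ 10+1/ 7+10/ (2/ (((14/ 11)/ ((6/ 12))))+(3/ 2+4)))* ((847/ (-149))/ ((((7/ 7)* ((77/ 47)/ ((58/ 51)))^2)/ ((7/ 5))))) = 231463155248/ 603930525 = 383.26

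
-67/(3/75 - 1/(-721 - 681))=-2348350/1427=-1645.66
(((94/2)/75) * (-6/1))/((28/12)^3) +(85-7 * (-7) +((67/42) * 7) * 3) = 2867549/17150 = 167.20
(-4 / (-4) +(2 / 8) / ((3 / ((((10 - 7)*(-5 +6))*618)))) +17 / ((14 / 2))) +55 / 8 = 9229 / 56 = 164.80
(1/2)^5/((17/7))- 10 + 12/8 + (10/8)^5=-94619/17408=-5.44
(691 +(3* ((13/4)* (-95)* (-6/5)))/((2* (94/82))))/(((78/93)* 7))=6852581/34216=200.27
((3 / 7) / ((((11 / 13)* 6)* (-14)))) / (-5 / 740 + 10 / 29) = -13949 / 782089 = -0.02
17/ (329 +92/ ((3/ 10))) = 51/ 1907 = 0.03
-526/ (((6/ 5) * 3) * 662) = -1315/ 5958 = -0.22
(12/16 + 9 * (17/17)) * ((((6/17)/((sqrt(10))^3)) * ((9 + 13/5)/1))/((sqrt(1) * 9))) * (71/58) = 923 * sqrt(10)/17000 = 0.17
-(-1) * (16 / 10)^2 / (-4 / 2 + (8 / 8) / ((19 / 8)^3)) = -219488 / 165075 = -1.33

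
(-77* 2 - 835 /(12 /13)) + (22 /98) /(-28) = -1058.59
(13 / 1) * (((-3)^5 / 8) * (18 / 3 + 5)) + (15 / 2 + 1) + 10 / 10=-34673 / 8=-4334.12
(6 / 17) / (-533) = -6 / 9061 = -0.00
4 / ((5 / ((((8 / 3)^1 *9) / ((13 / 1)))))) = 96 / 65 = 1.48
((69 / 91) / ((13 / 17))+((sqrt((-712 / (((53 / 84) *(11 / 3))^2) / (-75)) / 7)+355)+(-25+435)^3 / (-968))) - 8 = -10141880321 / 143143+24 *sqrt(3738) / 2915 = -70850.89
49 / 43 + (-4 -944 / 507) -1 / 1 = -124754 / 21801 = -5.72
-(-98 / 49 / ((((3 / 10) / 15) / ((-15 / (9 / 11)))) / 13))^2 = -5112250000 / 9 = -568027777.78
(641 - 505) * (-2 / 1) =-272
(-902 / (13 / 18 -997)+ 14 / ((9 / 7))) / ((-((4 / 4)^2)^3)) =-1903558 / 161397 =-11.79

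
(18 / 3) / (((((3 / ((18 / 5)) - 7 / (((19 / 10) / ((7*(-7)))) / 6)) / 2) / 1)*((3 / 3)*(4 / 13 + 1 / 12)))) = 213408 / 7538075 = 0.03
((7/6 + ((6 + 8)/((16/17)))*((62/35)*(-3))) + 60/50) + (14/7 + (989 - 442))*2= 61279/60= 1021.32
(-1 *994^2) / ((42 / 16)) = -1129184 / 3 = -376394.67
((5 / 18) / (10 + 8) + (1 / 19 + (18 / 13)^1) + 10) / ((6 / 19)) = 916535 / 25272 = 36.27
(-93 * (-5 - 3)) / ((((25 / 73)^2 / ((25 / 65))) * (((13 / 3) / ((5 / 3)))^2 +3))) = 991194 / 3965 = 249.99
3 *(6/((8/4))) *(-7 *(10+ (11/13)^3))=-1467963/2197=-668.17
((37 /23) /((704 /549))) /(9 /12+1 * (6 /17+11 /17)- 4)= -2257 /4048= -0.56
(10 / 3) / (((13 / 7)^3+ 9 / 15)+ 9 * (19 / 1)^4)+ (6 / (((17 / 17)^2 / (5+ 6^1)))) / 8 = 199140216851 / 24138199788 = 8.25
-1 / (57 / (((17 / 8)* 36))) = -51 / 38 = -1.34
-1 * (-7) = 7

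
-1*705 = -705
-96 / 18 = -16 / 3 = -5.33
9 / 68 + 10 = 689 / 68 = 10.13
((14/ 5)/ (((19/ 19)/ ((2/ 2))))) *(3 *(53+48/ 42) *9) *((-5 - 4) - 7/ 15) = -968724/ 25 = -38748.96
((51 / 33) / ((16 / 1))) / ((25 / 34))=289 / 2200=0.13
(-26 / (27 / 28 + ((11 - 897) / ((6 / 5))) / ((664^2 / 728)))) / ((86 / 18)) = 270820368 / 12682291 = 21.35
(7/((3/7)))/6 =49/18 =2.72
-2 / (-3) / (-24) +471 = 16955 / 36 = 470.97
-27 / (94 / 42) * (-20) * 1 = 11340 / 47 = 241.28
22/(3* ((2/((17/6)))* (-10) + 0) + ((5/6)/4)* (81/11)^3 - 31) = 3982352/5612719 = 0.71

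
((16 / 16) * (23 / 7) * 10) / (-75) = -46 / 105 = -0.44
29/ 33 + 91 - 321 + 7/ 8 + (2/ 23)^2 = -31874897/ 139656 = -228.24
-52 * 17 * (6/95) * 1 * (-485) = 514488/19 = 27078.32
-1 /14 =-0.07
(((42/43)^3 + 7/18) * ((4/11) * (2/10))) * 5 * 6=7560532/2623731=2.88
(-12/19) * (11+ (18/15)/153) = -11228/1615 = -6.95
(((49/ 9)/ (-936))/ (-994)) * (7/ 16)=49/ 19139328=0.00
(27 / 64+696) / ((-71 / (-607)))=27054597 / 4544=5953.92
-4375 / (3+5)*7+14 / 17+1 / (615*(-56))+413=-999502621 / 292740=-3414.30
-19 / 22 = -0.86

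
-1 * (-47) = 47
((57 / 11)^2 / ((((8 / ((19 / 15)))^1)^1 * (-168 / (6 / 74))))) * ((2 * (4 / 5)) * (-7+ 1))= 61731 / 3133900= 0.02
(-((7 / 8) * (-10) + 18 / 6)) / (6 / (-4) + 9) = 23 / 30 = 0.77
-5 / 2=-2.50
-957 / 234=-319 / 78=-4.09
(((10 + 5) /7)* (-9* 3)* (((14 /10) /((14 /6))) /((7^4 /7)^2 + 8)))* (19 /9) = -57 /91511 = -0.00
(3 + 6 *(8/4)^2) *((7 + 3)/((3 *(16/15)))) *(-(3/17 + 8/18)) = -7125/136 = -52.39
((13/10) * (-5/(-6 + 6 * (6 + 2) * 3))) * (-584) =1898/69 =27.51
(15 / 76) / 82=15 / 6232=0.00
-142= -142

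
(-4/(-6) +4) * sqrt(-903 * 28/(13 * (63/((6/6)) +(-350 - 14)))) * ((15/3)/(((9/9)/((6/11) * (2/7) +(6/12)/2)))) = 625 * sqrt(273)/429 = 24.07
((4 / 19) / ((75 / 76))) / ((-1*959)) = -16 / 71925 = -0.00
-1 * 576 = -576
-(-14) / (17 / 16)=224 / 17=13.18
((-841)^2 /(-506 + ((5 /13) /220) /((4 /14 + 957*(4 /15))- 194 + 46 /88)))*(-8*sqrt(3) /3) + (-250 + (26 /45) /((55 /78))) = -205574 /825 + 2341399997144*sqrt(3) /628152919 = 6206.93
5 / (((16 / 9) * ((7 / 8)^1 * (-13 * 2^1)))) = -45 / 364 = -0.12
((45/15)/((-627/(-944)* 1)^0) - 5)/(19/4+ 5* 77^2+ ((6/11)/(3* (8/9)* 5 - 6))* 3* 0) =-8/118599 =-0.00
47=47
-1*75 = -75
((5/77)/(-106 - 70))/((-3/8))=5/5082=0.00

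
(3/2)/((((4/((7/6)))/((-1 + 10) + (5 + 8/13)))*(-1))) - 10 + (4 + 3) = -977/104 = -9.39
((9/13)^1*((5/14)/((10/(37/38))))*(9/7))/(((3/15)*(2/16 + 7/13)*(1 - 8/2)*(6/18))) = -4995/21413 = -0.23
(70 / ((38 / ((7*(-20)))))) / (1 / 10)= -49000 / 19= -2578.95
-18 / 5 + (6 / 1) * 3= 72 / 5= 14.40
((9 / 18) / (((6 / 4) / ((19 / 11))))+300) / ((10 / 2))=9919 / 165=60.12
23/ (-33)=-23/ 33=-0.70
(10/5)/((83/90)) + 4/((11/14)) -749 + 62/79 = -740.96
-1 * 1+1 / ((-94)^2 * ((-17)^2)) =-2553603 / 2553604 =-1.00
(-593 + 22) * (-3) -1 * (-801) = 2514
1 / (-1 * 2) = -1 / 2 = -0.50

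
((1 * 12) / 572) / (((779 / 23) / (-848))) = -58512 / 111397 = -0.53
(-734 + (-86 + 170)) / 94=-325 / 47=-6.91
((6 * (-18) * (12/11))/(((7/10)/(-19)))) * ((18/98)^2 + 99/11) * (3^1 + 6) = 48068510400/184877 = 260002.65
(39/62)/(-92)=-39/5704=-0.01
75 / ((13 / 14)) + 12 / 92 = 24189 / 299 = 80.90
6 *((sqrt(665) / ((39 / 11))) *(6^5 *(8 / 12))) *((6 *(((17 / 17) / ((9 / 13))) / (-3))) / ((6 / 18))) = -76032 *sqrt(665) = -1960682.34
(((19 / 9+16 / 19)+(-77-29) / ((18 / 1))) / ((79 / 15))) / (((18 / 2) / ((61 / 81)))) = -153110 / 3282687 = -0.05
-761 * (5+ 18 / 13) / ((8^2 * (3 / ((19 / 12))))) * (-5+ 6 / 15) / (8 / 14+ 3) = 193215617 / 3744000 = 51.61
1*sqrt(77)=8.77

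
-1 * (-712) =712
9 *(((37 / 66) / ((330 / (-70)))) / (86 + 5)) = -37 / 3146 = -0.01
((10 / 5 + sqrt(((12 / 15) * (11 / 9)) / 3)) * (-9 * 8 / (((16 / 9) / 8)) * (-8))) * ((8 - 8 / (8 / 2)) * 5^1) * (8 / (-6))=-207360 - 4608 * sqrt(165)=-266550.83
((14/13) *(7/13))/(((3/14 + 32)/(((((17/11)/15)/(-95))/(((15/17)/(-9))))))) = 396508/1991221375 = 0.00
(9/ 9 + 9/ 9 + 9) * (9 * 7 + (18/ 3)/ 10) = 3498/ 5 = 699.60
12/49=0.24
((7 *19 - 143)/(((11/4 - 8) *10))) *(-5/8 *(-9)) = 15/14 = 1.07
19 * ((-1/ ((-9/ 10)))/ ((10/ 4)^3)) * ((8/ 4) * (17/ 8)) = 1292/ 225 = 5.74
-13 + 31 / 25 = -294 / 25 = -11.76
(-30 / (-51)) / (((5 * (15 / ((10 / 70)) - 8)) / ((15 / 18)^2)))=25 / 29682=0.00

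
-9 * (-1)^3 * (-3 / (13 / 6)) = -162 / 13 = -12.46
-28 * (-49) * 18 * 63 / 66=259308 / 11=23573.45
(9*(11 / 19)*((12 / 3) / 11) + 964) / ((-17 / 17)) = -18352 / 19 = -965.89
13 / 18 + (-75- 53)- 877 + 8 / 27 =-54215 / 54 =-1003.98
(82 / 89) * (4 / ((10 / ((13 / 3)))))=2132 / 1335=1.60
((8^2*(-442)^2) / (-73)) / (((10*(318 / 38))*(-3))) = 118781312 / 174105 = 682.24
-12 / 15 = -4 / 5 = -0.80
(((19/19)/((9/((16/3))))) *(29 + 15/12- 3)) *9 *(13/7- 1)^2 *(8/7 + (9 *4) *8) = 10589568/343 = 30873.38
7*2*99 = 1386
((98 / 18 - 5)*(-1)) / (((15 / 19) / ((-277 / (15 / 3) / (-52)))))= -5263 / 8775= -0.60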